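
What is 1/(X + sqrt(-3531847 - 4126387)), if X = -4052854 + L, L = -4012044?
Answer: -4032449/32521293704319 - 67*I*sqrt(1706)/65042587408638 ≈ -1.2399e-7 - 4.2547e-11*I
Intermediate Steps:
X = -8064898 (X = -4052854 - 4012044 = -8064898)
1/(X + sqrt(-3531847 - 4126387)) = 1/(-8064898 + sqrt(-3531847 - 4126387)) = 1/(-8064898 + sqrt(-7658234)) = 1/(-8064898 + 67*I*sqrt(1706))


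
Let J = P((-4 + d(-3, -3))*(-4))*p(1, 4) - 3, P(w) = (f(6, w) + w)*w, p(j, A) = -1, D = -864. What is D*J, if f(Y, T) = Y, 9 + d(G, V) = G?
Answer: 3873312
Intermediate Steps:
d(G, V) = -9 + G
P(w) = w*(6 + w) (P(w) = (6 + w)*w = w*(6 + w))
J = -4483 (J = (((-4 + (-9 - 3))*(-4))*(6 + (-4 + (-9 - 3))*(-4)))*(-1) - 3 = (((-4 - 12)*(-4))*(6 + (-4 - 12)*(-4)))*(-1) - 3 = ((-16*(-4))*(6 - 16*(-4)))*(-1) - 3 = (64*(6 + 64))*(-1) - 3 = (64*70)*(-1) - 3 = 4480*(-1) - 3 = -4480 - 3 = -4483)
D*J = -864*(-4483) = 3873312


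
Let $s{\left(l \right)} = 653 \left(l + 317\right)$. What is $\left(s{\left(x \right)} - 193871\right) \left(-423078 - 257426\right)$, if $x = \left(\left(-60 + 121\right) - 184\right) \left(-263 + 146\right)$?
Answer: $-6403850908312$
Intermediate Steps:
$x = 14391$ ($x = \left(61 - 184\right) \left(-117\right) = \left(-123\right) \left(-117\right) = 14391$)
$s{\left(l \right)} = 207001 + 653 l$ ($s{\left(l \right)} = 653 \left(317 + l\right) = 207001 + 653 l$)
$\left(s{\left(x \right)} - 193871\right) \left(-423078 - 257426\right) = \left(\left(207001 + 653 \cdot 14391\right) - 193871\right) \left(-423078 - 257426\right) = \left(\left(207001 + 9397323\right) - 193871\right) \left(-680504\right) = \left(9604324 - 193871\right) \left(-680504\right) = 9410453 \left(-680504\right) = -6403850908312$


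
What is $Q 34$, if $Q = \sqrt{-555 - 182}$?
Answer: $34 i \sqrt{737} \approx 923.02 i$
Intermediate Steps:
$Q = i \sqrt{737}$ ($Q = \sqrt{-737} = i \sqrt{737} \approx 27.148 i$)
$Q 34 = i \sqrt{737} \cdot 34 = 34 i \sqrt{737}$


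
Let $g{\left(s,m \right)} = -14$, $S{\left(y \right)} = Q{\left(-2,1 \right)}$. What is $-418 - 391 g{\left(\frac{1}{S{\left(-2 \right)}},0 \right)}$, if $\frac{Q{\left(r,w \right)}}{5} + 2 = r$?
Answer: $5056$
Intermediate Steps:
$Q{\left(r,w \right)} = -10 + 5 r$
$S{\left(y \right)} = -20$ ($S{\left(y \right)} = -10 + 5 \left(-2\right) = -10 - 10 = -20$)
$-418 - 391 g{\left(\frac{1}{S{\left(-2 \right)}},0 \right)} = -418 - -5474 = -418 + 5474 = 5056$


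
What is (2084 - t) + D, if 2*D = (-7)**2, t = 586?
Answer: 3045/2 ≈ 1522.5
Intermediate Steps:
D = 49/2 (D = (1/2)*(-7)**2 = (1/2)*49 = 49/2 ≈ 24.500)
(2084 - t) + D = (2084 - 1*586) + 49/2 = (2084 - 586) + 49/2 = 1498 + 49/2 = 3045/2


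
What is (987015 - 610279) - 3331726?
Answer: -2954990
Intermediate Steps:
(987015 - 610279) - 3331726 = 376736 - 3331726 = -2954990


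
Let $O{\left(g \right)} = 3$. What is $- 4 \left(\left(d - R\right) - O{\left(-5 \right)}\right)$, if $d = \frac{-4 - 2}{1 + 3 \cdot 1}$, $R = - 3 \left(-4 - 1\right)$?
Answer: $78$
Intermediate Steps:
$R = 15$ ($R = \left(-3\right) \left(-5\right) = 15$)
$d = - \frac{3}{2}$ ($d = - \frac{6}{1 + 3} = - \frac{6}{4} = \left(-6\right) \frac{1}{4} = - \frac{3}{2} \approx -1.5$)
$- 4 \left(\left(d - R\right) - O{\left(-5 \right)}\right) = - 4 \left(\left(- \frac{3}{2} - 15\right) - 3\right) = - 4 \left(- \frac{33}{2} - 3\right) = \left(-4\right) \left(- \frac{39}{2}\right) = 78$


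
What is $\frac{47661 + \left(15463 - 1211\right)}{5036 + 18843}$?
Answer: $\frac{61913}{23879} \approx 2.5928$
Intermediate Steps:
$\frac{47661 + \left(15463 - 1211\right)}{5036 + 18843} = \frac{47661 + \left(15463 - 1211\right)}{23879} = \left(47661 + 14252\right) \frac{1}{23879} = 61913 \cdot \frac{1}{23879} = \frac{61913}{23879}$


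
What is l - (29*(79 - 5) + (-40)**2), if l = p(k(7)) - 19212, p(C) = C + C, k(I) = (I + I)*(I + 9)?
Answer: -22510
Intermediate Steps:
k(I) = 2*I*(9 + I) (k(I) = (2*I)*(9 + I) = 2*I*(9 + I))
p(C) = 2*C
l = -18764 (l = 2*(2*7*(9 + 7)) - 19212 = 2*(2*7*16) - 19212 = 2*224 - 19212 = 448 - 19212 = -18764)
l - (29*(79 - 5) + (-40)**2) = -18764 - (29*(79 - 5) + (-40)**2) = -18764 - (29*74 + 1600) = -18764 - (2146 + 1600) = -18764 - 1*3746 = -18764 - 3746 = -22510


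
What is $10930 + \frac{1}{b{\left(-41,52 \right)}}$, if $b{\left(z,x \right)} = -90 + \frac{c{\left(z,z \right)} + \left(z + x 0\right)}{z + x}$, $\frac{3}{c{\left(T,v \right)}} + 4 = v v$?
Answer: $\frac{6299258891}{576328} \approx 10930.0$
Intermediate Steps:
$c{\left(T,v \right)} = \frac{3}{-4 + v^{2}}$ ($c{\left(T,v \right)} = \frac{3}{-4 + v v} = \frac{3}{-4 + v^{2}}$)
$b{\left(z,x \right)} = -90 + \frac{z + \frac{3}{-4 + z^{2}}}{x + z}$ ($b{\left(z,x \right)} = -90 + \frac{\frac{3}{-4 + z^{2}} + \left(z + x 0\right)}{z + x} = -90 + \frac{\frac{3}{-4 + z^{2}} + \left(z + 0\right)}{x + z} = -90 + \frac{\frac{3}{-4 + z^{2}} + z}{x + z} = -90 + \frac{z + \frac{3}{-4 + z^{2}}}{x + z}$)
$10930 + \frac{1}{b{\left(-41,52 \right)}} = 10930 + \frac{1}{\frac{1}{-4 + \left(-41\right)^{2}} \frac{1}{52 - 41} \left(3 - \left(-4 + \left(-41\right)^{2}\right) \left(89 \left(-41\right) + 90 \cdot 52\right)\right)} = 10930 + \frac{1}{\frac{1}{-4 + 1681} \cdot \frac{1}{11} \left(3 - \left(-4 + 1681\right) \left(-3649 + 4680\right)\right)} = 10930 + \frac{1}{\frac{1}{1677} \cdot \frac{1}{11} \left(3 - 1677 \cdot 1031\right)} = 10930 + \frac{1}{\frac{1}{1677} \cdot \frac{1}{11} \left(3 - 1728987\right)} = 10930 + \frac{1}{\frac{1}{1677} \cdot \frac{1}{11} \left(-1728984\right)} = 10930 + \frac{1}{- \frac{576328}{6149}} = 10930 - \frac{6149}{576328} = \frac{6299258891}{576328}$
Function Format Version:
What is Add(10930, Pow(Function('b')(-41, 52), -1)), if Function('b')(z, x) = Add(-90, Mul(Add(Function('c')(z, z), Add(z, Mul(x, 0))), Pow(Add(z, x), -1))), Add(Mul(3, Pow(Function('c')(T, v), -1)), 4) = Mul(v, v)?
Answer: Rational(6299258891, 576328) ≈ 10930.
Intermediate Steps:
Function('c')(T, v) = Mul(3, Pow(Add(-4, Pow(v, 2)), -1)) (Function('c')(T, v) = Mul(3, Pow(Add(-4, Mul(v, v)), -1)) = Mul(3, Pow(Add(-4, Pow(v, 2)), -1)))
Function('b')(z, x) = Add(-90, Mul(Pow(Add(x, z), -1), Add(z, Mul(3, Pow(Add(-4, Pow(z, 2)), -1))))) (Function('b')(z, x) = Add(-90, Mul(Add(Mul(3, Pow(Add(-4, Pow(z, 2)), -1)), Add(z, Mul(x, 0))), Pow(Add(z, x), -1))) = Add(-90, Mul(Add(Mul(3, Pow(Add(-4, Pow(z, 2)), -1)), Add(z, 0)), Pow(Add(x, z), -1))) = Add(-90, Mul(Add(Mul(3, Pow(Add(-4, Pow(z, 2)), -1)), z), Pow(Add(x, z), -1))) = Add(-90, Mul(Add(z, Mul(3, Pow(Add(-4, Pow(z, 2)), -1))), Pow(Add(x, z), -1))) = Add(-90, Mul(Pow(Add(x, z), -1), Add(z, Mul(3, Pow(Add(-4, Pow(z, 2)), -1))))))
Add(10930, Pow(Function('b')(-41, 52), -1)) = Add(10930, Pow(Mul(Pow(Add(-4, Pow(-41, 2)), -1), Pow(Add(52, -41), -1), Add(3, Mul(-1, Add(-4, Pow(-41, 2)), Add(Mul(89, -41), Mul(90, 52))))), -1)) = Add(10930, Pow(Mul(Pow(Add(-4, 1681), -1), Pow(11, -1), Add(3, Mul(-1, Add(-4, 1681), Add(-3649, 4680)))), -1)) = Add(10930, Pow(Mul(Pow(1677, -1), Rational(1, 11), Add(3, Mul(-1, 1677, 1031))), -1)) = Add(10930, Pow(Mul(Rational(1, 1677), Rational(1, 11), Add(3, -1728987)), -1)) = Add(10930, Pow(Mul(Rational(1, 1677), Rational(1, 11), -1728984), -1)) = Add(10930, Pow(Rational(-576328, 6149), -1)) = Add(10930, Rational(-6149, 576328)) = Rational(6299258891, 576328)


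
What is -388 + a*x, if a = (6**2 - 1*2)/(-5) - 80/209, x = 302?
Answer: -2672272/1045 ≈ -2557.2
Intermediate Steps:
a = -7506/1045 (a = (36 - 2)*(-1/5) - 80*1/209 = 34*(-1/5) - 80/209 = -34/5 - 80/209 = -7506/1045 ≈ -7.1828)
-388 + a*x = -388 - 7506/1045*302 = -388 - 2266812/1045 = -2672272/1045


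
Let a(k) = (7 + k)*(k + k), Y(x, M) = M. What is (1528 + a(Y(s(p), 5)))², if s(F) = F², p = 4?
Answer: 2715904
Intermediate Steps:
a(k) = 2*k*(7 + k) (a(k) = (7 + k)*(2*k) = 2*k*(7 + k))
(1528 + a(Y(s(p), 5)))² = (1528 + 2*5*(7 + 5))² = (1528 + 2*5*12)² = (1528 + 120)² = 1648² = 2715904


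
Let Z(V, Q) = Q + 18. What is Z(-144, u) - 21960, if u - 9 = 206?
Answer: -21727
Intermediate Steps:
u = 215 (u = 9 + 206 = 215)
Z(V, Q) = 18 + Q
Z(-144, u) - 21960 = (18 + 215) - 21960 = 233 - 21960 = -21727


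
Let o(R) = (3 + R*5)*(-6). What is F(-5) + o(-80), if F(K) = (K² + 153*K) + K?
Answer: 1637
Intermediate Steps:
o(R) = -18 - 30*R (o(R) = (3 + 5*R)*(-6) = -18 - 30*R)
F(K) = K² + 154*K
F(-5) + o(-80) = -5*(154 - 5) + (-18 - 30*(-80)) = -5*149 + (-18 + 2400) = -745 + 2382 = 1637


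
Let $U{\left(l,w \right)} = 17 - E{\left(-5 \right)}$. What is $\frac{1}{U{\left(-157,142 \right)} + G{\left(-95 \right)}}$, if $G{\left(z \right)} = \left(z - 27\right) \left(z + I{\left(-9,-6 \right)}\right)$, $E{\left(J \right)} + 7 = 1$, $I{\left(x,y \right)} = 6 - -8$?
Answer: $\frac{1}{9905} \approx 0.00010096$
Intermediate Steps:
$I{\left(x,y \right)} = 14$ ($I{\left(x,y \right)} = 6 + 8 = 14$)
$E{\left(J \right)} = -6$ ($E{\left(J \right)} = -7 + 1 = -6$)
$U{\left(l,w \right)} = 23$ ($U{\left(l,w \right)} = 17 - -6 = 17 + 6 = 23$)
$G{\left(z \right)} = \left(-27 + z\right) \left(14 + z\right)$ ($G{\left(z \right)} = \left(z - 27\right) \left(z + 14\right) = \left(-27 + z\right) \left(14 + z\right)$)
$\frac{1}{U{\left(-157,142 \right)} + G{\left(-95 \right)}} = \frac{1}{23 - \left(-857 - 9025\right)} = \frac{1}{23 + \left(-378 + 9025 + 1235\right)} = \frac{1}{23 + 9882} = \frac{1}{9905}$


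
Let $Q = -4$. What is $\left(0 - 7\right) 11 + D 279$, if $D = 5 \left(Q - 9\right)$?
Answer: $-18212$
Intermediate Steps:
$D = -65$ ($D = 5 \left(-4 - 9\right) = 5 \left(-13\right) = -65$)
$\left(0 - 7\right) 11 + D 279 = \left(0 - 7\right) 11 - 18135 = \left(-7\right) 11 - 18135 = -77 - 18135 = -18212$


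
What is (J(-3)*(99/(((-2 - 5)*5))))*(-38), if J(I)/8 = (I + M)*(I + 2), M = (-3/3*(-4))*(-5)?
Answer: 692208/35 ≈ 19777.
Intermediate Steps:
M = -20 (M = (-3*⅓*(-4))*(-5) = -1*(-4)*(-5) = 4*(-5) = -20)
J(I) = 8*(-20 + I)*(2 + I) (J(I) = 8*((I - 20)*(I + 2)) = 8*((-20 + I)*(2 + I)) = 8*(-20 + I)*(2 + I))
(J(-3)*(99/(((-2 - 5)*5))))*(-38) = ((-320 - 144*(-3) + 8*(-3)²)*(99/(((-2 - 5)*5))))*(-38) = ((-320 + 432 + 8*9)*(99/((-7*5))))*(-38) = ((-320 + 432 + 72)*(99/(-35)))*(-38) = (184*(99*(-1/35)))*(-38) = (184*(-99/35))*(-38) = -18216/35*(-38) = 692208/35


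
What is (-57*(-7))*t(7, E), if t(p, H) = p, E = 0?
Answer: 2793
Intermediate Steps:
(-57*(-7))*t(7, E) = -57*(-7)*7 = 399*7 = 2793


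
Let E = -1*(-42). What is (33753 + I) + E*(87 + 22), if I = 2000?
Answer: 40331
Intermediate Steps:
E = 42
(33753 + I) + E*(87 + 22) = (33753 + 2000) + 42*(87 + 22) = 35753 + 42*109 = 35753 + 4578 = 40331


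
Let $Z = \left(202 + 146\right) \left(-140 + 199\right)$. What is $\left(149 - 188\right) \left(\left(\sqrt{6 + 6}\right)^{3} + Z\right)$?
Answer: $-800748 - 936 \sqrt{3} \approx -8.0237 \cdot 10^{5}$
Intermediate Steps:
$Z = 20532$ ($Z = 348 \cdot 59 = 20532$)
$\left(149 - 188\right) \left(\left(\sqrt{6 + 6}\right)^{3} + Z\right) = \left(149 - 188\right) \left(\left(\sqrt{6 + 6}\right)^{3} + 20532\right) = - 39 \left(\left(\sqrt{12}\right)^{3} + 20532\right) = - 39 \left(\left(2 \sqrt{3}\right)^{3} + 20532\right) = - 39 \left(24 \sqrt{3} + 20532\right) = - 39 \left(20532 + 24 \sqrt{3}\right) = -800748 - 936 \sqrt{3}$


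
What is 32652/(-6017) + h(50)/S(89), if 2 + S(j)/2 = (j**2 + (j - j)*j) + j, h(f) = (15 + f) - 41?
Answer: -540093/99554 ≈ -5.4251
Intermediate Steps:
h(f) = -26 + f
S(j) = -4 + 2*j + 2*j**2 (S(j) = -4 + 2*((j**2 + (j - j)*j) + j) = -4 + 2*((j**2 + 0*j) + j) = -4 + 2*((j**2 + 0) + j) = -4 + 2*(j**2 + j) = -4 + 2*(j + j**2) = -4 + (2*j + 2*j**2) = -4 + 2*j + 2*j**2)
32652/(-6017) + h(50)/S(89) = 32652/(-6017) + (-26 + 50)/(-4 + 2*89 + 2*89**2) = 32652*(-1/6017) + 24/(-4 + 178 + 2*7921) = -32652/6017 + 24/(-4 + 178 + 15842) = -32652/6017 + 24/16016 = -32652/6017 + 24*(1/16016) = -32652/6017 + 3/2002 = -540093/99554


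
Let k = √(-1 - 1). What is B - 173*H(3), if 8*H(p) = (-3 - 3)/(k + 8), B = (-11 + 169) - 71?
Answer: 1130/11 - 173*I*√2/88 ≈ 102.73 - 2.7802*I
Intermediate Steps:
k = I*√2 (k = √(-2) = I*√2 ≈ 1.4142*I)
B = 87 (B = 158 - 71 = 87)
H(p) = -3/(4*(8 + I*√2)) (H(p) = ((-3 - 3)/(I*√2 + 8))/8 = (-6/(8 + I*√2))/8 = -3/(4*(8 + I*√2)))
B - 173*H(3) = 87 - 173*(-1/11 + I*√2/88) = 87 + (173/11 - 173*I*√2/88) = 1130/11 - 173*I*√2/88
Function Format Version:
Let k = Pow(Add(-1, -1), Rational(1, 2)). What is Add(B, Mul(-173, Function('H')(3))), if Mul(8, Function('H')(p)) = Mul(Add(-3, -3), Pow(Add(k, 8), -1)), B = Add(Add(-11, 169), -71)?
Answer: Add(Rational(1130, 11), Mul(Rational(-173, 88), I, Pow(2, Rational(1, 2)))) ≈ Add(102.73, Mul(-2.7802, I))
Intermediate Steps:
k = Mul(I, Pow(2, Rational(1, 2))) (k = Pow(-2, Rational(1, 2)) = Mul(I, Pow(2, Rational(1, 2))) ≈ Mul(1.4142, I))
B = 87 (B = Add(158, -71) = 87)
Function('H')(p) = Mul(Rational(-3, 4), Pow(Add(8, Mul(I, Pow(2, Rational(1, 2)))), -1)) (Function('H')(p) = Mul(Rational(1, 8), Mul(Add(-3, -3), Pow(Add(Mul(I, Pow(2, Rational(1, 2))), 8), -1))) = Mul(Rational(1, 8), Mul(-6, Pow(Add(8, Mul(I, Pow(2, Rational(1, 2)))), -1))) = Mul(Rational(-3, 4), Pow(Add(8, Mul(I, Pow(2, Rational(1, 2)))), -1)))
Add(B, Mul(-173, Function('H')(3))) = Add(87, Mul(-173, Add(Rational(-1, 11), Mul(Rational(1, 88), I, Pow(2, Rational(1, 2)))))) = Add(87, Add(Rational(173, 11), Mul(Rational(-173, 88), I, Pow(2, Rational(1, 2))))) = Add(Rational(1130, 11), Mul(Rational(-173, 88), I, Pow(2, Rational(1, 2))))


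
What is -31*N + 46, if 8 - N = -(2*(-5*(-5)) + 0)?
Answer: -1752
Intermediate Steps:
N = 58 (N = 8 - (-1)*(2*(-5*(-5)) + 0) = 8 - (-1)*(2*25 + 0) = 8 - (-1)*(50 + 0) = 8 - (-1)*50 = 8 - 1*(-50) = 8 + 50 = 58)
-31*N + 46 = -31*58 + 46 = -1798 + 46 = -1752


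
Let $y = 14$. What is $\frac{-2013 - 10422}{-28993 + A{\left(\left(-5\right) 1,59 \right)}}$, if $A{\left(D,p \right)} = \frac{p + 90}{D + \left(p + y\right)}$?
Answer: $\frac{56372}{131425} \approx 0.42893$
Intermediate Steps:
$A{\left(D,p \right)} = \frac{90 + p}{14 + D + p}$ ($A{\left(D,p \right)} = \frac{p + 90}{D + \left(p + 14\right)} = \frac{90 + p}{D + \left(14 + p\right)} = \frac{90 + p}{14 + D + p}$)
$\frac{-2013 - 10422}{-28993 + A{\left(\left(-5\right) 1,59 \right)}} = \frac{-2013 - 10422}{-28993 + \frac{90 + 59}{14 - 5 + 59}} = - \frac{12435}{-28993 + \frac{1}{14 - 5 + 59} \cdot 149} = - \frac{12435}{-28993 + \frac{1}{68} \cdot 149} = - \frac{12435}{-28993 + \frac{149}{68}} = - \frac{12435}{- \frac{1971375}{68}} = \left(-12435\right) \left(- \frac{68}{1971375}\right) = \frac{56372}{131425}$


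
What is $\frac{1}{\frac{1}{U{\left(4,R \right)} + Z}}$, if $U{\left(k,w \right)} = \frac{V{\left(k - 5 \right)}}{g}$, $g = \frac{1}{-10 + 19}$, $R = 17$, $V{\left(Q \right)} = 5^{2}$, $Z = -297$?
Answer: $-72$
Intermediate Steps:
$V{\left(Q \right)} = 25$
$g = \frac{1}{9} \approx 0.11111$
$U{\left(k,w \right)} = 225$ ($U{\left(k,w \right)} = 25 \frac{1}{\frac{1}{9}} = 25 \cdot 9 = 225$)
$\frac{1}{\frac{1}{U{\left(4,R \right)} + Z}} = \frac{1}{\frac{1}{225 - 297}} = \frac{1}{\frac{1}{-72}} = \frac{1}{- \frac{1}{72}} = -72$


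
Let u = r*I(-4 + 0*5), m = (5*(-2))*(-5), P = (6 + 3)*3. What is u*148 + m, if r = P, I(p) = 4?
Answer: 16034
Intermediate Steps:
P = 27 (P = 9*3 = 27)
r = 27
m = 50 (m = -10*(-5) = 50)
u = 108 (u = 27*4 = 108)
u*148 + m = 108*148 + 50 = 15984 + 50 = 16034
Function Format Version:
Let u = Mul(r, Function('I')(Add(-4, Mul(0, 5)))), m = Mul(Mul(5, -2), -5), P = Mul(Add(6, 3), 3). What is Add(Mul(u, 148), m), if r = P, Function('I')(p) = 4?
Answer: 16034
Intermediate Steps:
P = 27 (P = Mul(9, 3) = 27)
r = 27
m = 50 (m = Mul(-10, -5) = 50)
u = 108 (u = Mul(27, 4) = 108)
Add(Mul(u, 148), m) = Add(Mul(108, 148), 50) = Add(15984, 50) = 16034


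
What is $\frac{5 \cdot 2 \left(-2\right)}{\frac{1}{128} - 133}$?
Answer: $\frac{2560}{17023} \approx 0.15038$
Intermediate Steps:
$\frac{5 \cdot 2 \left(-2\right)}{\frac{1}{128} - 133} = \frac{10 \left(-2\right)}{\frac{1}{128} - 133} = - \frac{20}{- \frac{17023}{128}} = \left(-20\right) \left(- \frac{128}{17023}\right) = \frac{2560}{17023}$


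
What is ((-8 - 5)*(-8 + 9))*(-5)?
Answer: 65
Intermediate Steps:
((-8 - 5)*(-8 + 9))*(-5) = -13*1*(-5) = -13*(-5) = 65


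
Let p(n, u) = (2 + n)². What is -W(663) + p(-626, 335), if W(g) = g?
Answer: 388713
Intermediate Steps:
-W(663) + p(-626, 335) = -1*663 + (2 - 626)² = -663 + (-624)² = -663 + 389376 = 388713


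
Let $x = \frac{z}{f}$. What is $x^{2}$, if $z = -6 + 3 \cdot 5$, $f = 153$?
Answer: $\frac{1}{289} \approx 0.0034602$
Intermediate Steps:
$z = 9$ ($z = -6 + 15 = 9$)
$x = \frac{1}{17}$ ($x = \frac{9}{153} = 9 \cdot \frac{1}{153} = \frac{1}{17} \approx 0.058824$)
$x^{2} = \left(\frac{1}{17}\right)^{2} = \frac{1}{289}$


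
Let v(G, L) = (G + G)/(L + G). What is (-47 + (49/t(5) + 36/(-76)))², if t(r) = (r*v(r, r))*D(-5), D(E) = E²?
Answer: 12503488761/5640625 ≈ 2216.7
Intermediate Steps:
v(G, L) = 2*G/(G + L) (v(G, L) = (2*G)/(G + L) = 2*G/(G + L))
t(r) = 25*r (t(r) = (r*(2*r/(r + r)))*(-5)² = (r*(2*r/((2*r))))*25 = (r*(2*r*(1/(2*r))))*25 = (r*1)*25 = r*25 = 25*r)
(-47 + (49/t(5) + 36/(-76)))² = (-47 + (49/((25*5)) + 36/(-76)))² = (-47 + (49/125 + 36*(-1/76)))² = (-47 + (49*(1/125) - 9/19))² = (-47 + (49/125 - 9/19))² = (-47 - 194/2375)² = (-111819/2375)² = 12503488761/5640625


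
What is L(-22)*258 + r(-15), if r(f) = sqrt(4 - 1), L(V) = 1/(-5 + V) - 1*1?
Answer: -2408/9 + sqrt(3) ≈ -265.82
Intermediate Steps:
L(V) = -1 + 1/(-5 + V) (L(V) = 1/(-5 + V) - 1 = -1 + 1/(-5 + V))
r(f) = sqrt(3)
L(-22)*258 + r(-15) = ((6 - 1*(-22))/(-5 - 22))*258 + sqrt(3) = ((6 + 22)/(-27))*258 + sqrt(3) = -1/27*28*258 + sqrt(3) = -28/27*258 + sqrt(3) = -2408/9 + sqrt(3)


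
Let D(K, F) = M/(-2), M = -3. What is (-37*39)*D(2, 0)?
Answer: -4329/2 ≈ -2164.5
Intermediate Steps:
D(K, F) = 3/2 (D(K, F) = -3/(-2) = -3*(-½) = 3/2)
(-37*39)*D(2, 0) = -37*39*(3/2) = -1443*3/2 = -4329/2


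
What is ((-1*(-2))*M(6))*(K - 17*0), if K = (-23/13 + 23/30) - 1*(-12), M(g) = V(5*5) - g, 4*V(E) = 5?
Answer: -81491/780 ≈ -104.48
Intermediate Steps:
V(E) = 5/4 (V(E) = (¼)*5 = 5/4)
M(g) = 5/4 - g
K = 4289/390 (K = (-23*1/13 + 23*(1/30)) + 12 = (-23/13 + 23/30) + 12 = -391/390 + 12 = 4289/390 ≈ 10.997)
((-1*(-2))*M(6))*(K - 17*0) = ((-1*(-2))*(5/4 - 1*6))*(4289/390 - 17*0) = (2*(5/4 - 6))*(4289/390 + 0) = (2*(-19/4))*(4289/390) = -19/2*4289/390 = -81491/780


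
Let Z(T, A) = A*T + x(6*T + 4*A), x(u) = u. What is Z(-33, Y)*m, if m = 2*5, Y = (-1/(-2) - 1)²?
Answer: -4105/2 ≈ -2052.5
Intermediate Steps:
Y = ¼ (Y = (-1*(-½) - 1)² = (½ - 1)² = (-½)² = ¼ ≈ 0.25000)
Z(T, A) = 4*A + 6*T + A*T (Z(T, A) = A*T + (6*T + 4*A) = A*T + (4*A + 6*T) = 4*A + 6*T + A*T)
m = 10
Z(-33, Y)*m = (4*(¼) + 6*(-33) + (¼)*(-33))*10 = (1 - 198 - 33/4)*10 = -821/4*10 = -4105/2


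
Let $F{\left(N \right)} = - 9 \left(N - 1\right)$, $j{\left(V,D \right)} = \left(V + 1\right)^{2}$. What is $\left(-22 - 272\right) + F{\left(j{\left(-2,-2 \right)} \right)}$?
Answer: $-294$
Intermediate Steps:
$j{\left(V,D \right)} = \left(1 + V\right)^{2}$
$F{\left(N \right)} = 9 - 9 N$ ($F{\left(N \right)} = - 9 \left(-1 + N\right) = 9 - 9 N$)
$\left(-22 - 272\right) + F{\left(j{\left(-2,-2 \right)} \right)} = \left(-22 - 272\right) + \left(9 - 9 \left(1 - 2\right)^{2}\right) = -294 + \left(9 - 9 \left(-1\right)^{2}\right) = -294 + \left(9 - 9\right) = -294 + 0 = -294$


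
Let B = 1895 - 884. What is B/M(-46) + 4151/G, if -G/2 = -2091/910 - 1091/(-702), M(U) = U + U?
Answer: 1168267557/420256 ≈ 2779.9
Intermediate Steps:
M(U) = 2*U
G = 18272/12285 (G = -2*(-2091/910 - 1091/(-702)) = -2*(-2091*1/910 - 1091*(-1/702)) = -2*(-2091/910 + 1091/702) = -2*(-9136/12285) = 18272/12285 ≈ 1.4873)
B = 1011
B/M(-46) + 4151/G = 1011/((2*(-46))) + 4151/(18272/12285) = 1011/(-92) + 4151*(12285/18272) = 1011*(-1/92) + 50995035/18272 = -1011/92 + 50995035/18272 = 1168267557/420256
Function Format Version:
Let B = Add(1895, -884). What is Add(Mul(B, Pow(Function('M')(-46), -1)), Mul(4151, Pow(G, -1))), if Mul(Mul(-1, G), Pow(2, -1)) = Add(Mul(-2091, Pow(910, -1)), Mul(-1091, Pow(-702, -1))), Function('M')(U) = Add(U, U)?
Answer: Rational(1168267557, 420256) ≈ 2779.9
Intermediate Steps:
Function('M')(U) = Mul(2, U)
G = Rational(18272, 12285) (G = Mul(-2, Add(Mul(-2091, Pow(910, -1)), Mul(-1091, Pow(-702, -1)))) = Mul(-2, Add(Mul(-2091, Rational(1, 910)), Mul(-1091, Rational(-1, 702)))) = Mul(-2, Add(Rational(-2091, 910), Rational(1091, 702))) = Mul(-2, Rational(-9136, 12285)) = Rational(18272, 12285) ≈ 1.4873)
B = 1011
Add(Mul(B, Pow(Function('M')(-46), -1)), Mul(4151, Pow(G, -1))) = Add(Mul(1011, Pow(Mul(2, -46), -1)), Mul(4151, Pow(Rational(18272, 12285), -1))) = Add(Mul(1011, Pow(-92, -1)), Mul(4151, Rational(12285, 18272))) = Add(Mul(1011, Rational(-1, 92)), Rational(50995035, 18272)) = Add(Rational(-1011, 92), Rational(50995035, 18272)) = Rational(1168267557, 420256)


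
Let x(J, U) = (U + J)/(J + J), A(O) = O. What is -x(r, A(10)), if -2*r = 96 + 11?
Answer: -87/214 ≈ -0.40654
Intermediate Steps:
r = -107/2 (r = -(96 + 11)/2 = -½*107 = -107/2 ≈ -53.500)
x(J, U) = (J + U)/(2*J) (x(J, U) = (J + U)/((2*J)) = (J + U)*(1/(2*J)) = (J + U)/(2*J))
-x(r, A(10)) = -(-107/2 + 10)/(2*(-107/2)) = -(-2)*(-87)/(2*107*2) = -1*87/214 = -87/214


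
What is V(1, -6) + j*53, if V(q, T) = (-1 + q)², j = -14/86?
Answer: -371/43 ≈ -8.6279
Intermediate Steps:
j = -7/43 (j = -14*1/86 = -7/43 ≈ -0.16279)
V(1, -6) + j*53 = (-1 + 1)² - 7/43*53 = 0² - 371/43 = 0 - 371/43 = -371/43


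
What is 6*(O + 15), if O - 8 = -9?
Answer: 84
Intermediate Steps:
O = -1 (O = 8 - 9 = -1)
6*(O + 15) = 6*(-1 + 15) = 6*14 = 84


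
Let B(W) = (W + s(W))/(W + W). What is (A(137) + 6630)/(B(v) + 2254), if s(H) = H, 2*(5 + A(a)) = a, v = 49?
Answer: 1217/410 ≈ 2.9683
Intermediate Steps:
A(a) = -5 + a/2
B(W) = 1 (B(W) = (W + W)/(W + W) = (2*W)/((2*W)) = (2*W)*(1/(2*W)) = 1)
(A(137) + 6630)/(B(v) + 2254) = ((-5 + (1/2)*137) + 6630)/(1 + 2254) = ((-5 + 137/2) + 6630)/2255 = (127/2 + 6630)*(1/2255) = (13387/2)*(1/2255) = 1217/410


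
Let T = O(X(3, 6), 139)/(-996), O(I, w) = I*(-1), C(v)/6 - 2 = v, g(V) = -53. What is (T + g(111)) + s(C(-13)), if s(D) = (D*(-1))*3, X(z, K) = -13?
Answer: 144407/996 ≈ 144.99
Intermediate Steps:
C(v) = 12 + 6*v
O(I, w) = -I
s(D) = -3*D (s(D) = -D*3 = -3*D)
T = -13/996 (T = -1*(-13)/(-996) = 13*(-1/996) = -13/996 ≈ -0.013052)
(T + g(111)) + s(C(-13)) = (-13/996 - 53) - 3*(12 + 6*(-13)) = -52801/996 - 3*(12 - 78) = -52801/996 - 3*(-66) = -52801/996 + 198 = 144407/996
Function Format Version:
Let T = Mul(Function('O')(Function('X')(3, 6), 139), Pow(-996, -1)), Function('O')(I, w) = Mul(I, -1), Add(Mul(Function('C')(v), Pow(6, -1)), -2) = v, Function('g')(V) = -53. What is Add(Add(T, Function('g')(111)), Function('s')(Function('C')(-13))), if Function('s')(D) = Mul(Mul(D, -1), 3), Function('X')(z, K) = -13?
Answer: Rational(144407, 996) ≈ 144.99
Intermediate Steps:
Function('C')(v) = Add(12, Mul(6, v))
Function('O')(I, w) = Mul(-1, I)
Function('s')(D) = Mul(-3, D) (Function('s')(D) = Mul(Mul(-1, D), 3) = Mul(-3, D))
T = Rational(-13, 996) (T = Mul(Mul(-1, -13), Pow(-996, -1)) = Mul(13, Rational(-1, 996)) = Rational(-13, 996) ≈ -0.013052)
Add(Add(T, Function('g')(111)), Function('s')(Function('C')(-13))) = Add(Add(Rational(-13, 996), -53), Mul(-3, Add(12, Mul(6, -13)))) = Add(Rational(-52801, 996), Mul(-3, Add(12, -78))) = Add(Rational(-52801, 996), Mul(-3, -66)) = Add(Rational(-52801, 996), 198) = Rational(144407, 996)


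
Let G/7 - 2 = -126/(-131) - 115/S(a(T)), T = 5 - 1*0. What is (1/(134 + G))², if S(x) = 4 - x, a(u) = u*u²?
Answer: 251254201/6544003515625 ≈ 3.8395e-5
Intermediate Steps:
T = 5 (T = 5 + 0 = 5)
a(u) = u³
G = 434091/15851 (G = 14 + 7*(-126/(-131) - 115/(4 - 1*5³)) = 14 + 7*(-126*(-1/131) - 115/(4 - 1*125)) = 14 + 7*(126/131 - 115/(4 - 125)) = 14 + 7*(126/131 - 115/(-121)) = 14 + 7*(126/131 - 115*(-1/121)) = 14 + 7*(126/131 + 115/121) = 14 + 7*(30311/15851) = 14 + 212177/15851 = 434091/15851 ≈ 27.386)
(1/(134 + G))² = (1/(134 + 434091/15851))² = (1/(2558125/15851))² = (15851/2558125)² = 251254201/6544003515625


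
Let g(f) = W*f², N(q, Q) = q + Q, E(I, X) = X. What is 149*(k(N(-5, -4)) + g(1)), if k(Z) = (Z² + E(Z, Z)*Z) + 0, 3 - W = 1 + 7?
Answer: 23393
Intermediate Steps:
W = -5 (W = 3 - (1 + 7) = 3 - 1*8 = 3 - 8 = -5)
N(q, Q) = Q + q
k(Z) = 2*Z² (k(Z) = (Z² + Z*Z) + 0 = (Z² + Z²) + 0 = 2*Z² + 0 = 2*Z²)
g(f) = -5*f²
149*(k(N(-5, -4)) + g(1)) = 149*(2*(-4 - 5)² - 5*1²) = 149*(2*(-9)² - 5*1) = 149*(2*81 - 5) = 149*(162 - 5) = 149*157 = 23393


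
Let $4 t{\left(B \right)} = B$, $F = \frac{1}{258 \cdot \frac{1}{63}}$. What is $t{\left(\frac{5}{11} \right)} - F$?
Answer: $- \frac{247}{1892} \approx -0.13055$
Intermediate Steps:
$F = \frac{21}{86}$ ($F = \frac{1}{258 \cdot \frac{1}{63}} = \frac{1}{\frac{86}{21}} = \frac{21}{86} \approx 0.24419$)
$t{\left(B \right)} = \frac{B}{4}$
$t{\left(\frac{5}{11} \right)} - F = \frac{5 \cdot \frac{1}{11}}{4} - \frac{21}{86} = \frac{1}{4} \cdot \frac{5}{11} - \frac{21}{86} = \frac{5}{44} - \frac{21}{86} = - \frac{247}{1892}$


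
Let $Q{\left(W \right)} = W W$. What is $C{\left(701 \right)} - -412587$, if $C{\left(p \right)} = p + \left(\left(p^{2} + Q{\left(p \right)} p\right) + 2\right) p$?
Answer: $241819829592$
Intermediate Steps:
$Q{\left(W \right)} = W^{2}$
$C{\left(p \right)} = p + p \left(2 + p^{2} + p^{3}\right)$ ($C{\left(p \right)} = p + \left(\left(p^{2} + p^{2} p\right) + 2\right) p = p + \left(\left(p^{2} + p^{3}\right) + 2\right) p = p + \left(2 + p^{2} + p^{3}\right) p = p + p \left(2 + p^{2} + p^{3}\right)$)
$C{\left(701 \right)} - -412587 = 701 \left(3 + 701^{2} + 701^{3}\right) - -412587 = 701 \left(3 + 491401 + 344472101\right) + 412587 = 701 \cdot 344963505 + 412587 = 241819417005 + 412587 = 241819829592$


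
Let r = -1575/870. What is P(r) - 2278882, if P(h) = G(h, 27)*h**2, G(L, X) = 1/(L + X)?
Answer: -64369297297/28246 ≈ -2.2789e+6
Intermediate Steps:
r = -105/58 (r = -1575*1/870 = -105/58 ≈ -1.8103)
P(h) = h**2/(27 + h) (P(h) = h**2/(h + 27) = h**2/(27 + h))
P(r) - 2278882 = (-105/58)**2/(27 - 105/58) - 2278882 = 11025/(3364*(1461/58)) - 2278882 = (11025/3364)*(58/1461) - 2278882 = 3675/28246 - 2278882 = -64369297297/28246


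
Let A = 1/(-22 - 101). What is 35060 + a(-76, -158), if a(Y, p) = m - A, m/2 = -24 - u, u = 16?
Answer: 4302541/123 ≈ 34980.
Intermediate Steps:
A = -1/123 (A = 1/(-123) = -1/123 ≈ -0.0081301)
m = -80 (m = 2*(-24 - 1*16) = 2*(-24 - 16) = 2*(-40) = -80)
a(Y, p) = -9839/123 (a(Y, p) = -80 - 1*(-1/123) = -80 + 1/123 = -9839/123)
35060 + a(-76, -158) = 35060 - 9839/123 = 4302541/123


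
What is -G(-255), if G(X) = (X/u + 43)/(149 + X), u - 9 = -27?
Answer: 343/636 ≈ 0.53931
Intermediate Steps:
u = -18 (u = 9 - 27 = -18)
G(X) = (43 - X/18)/(149 + X) (G(X) = (X/(-18) + 43)/(149 + X) = (X*(-1/18) + 43)/(149 + X) = (-X/18 + 43)/(149 + X) = (43 - X/18)/(149 + X))
-G(-255) = -(774 - 1*(-255))/(18*(149 - 255)) = -(774 + 255)/(18*(-106)) = -(-1)*1029/(18*106) = -1*(-343/636) = 343/636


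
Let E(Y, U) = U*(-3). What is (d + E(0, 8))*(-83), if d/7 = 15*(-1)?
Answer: 10707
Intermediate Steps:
E(Y, U) = -3*U
d = -105 (d = 7*(15*(-1)) = 7*(-15) = -105)
(d + E(0, 8))*(-83) = (-105 - 3*8)*(-83) = (-105 - 24)*(-83) = -129*(-83) = 10707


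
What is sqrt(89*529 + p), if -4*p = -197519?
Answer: sqrt(385843)/2 ≈ 310.58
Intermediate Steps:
p = 197519/4 (p = -1/4*(-197519) = 197519/4 ≈ 49380.)
sqrt(89*529 + p) = sqrt(89*529 + 197519/4) = sqrt(47081 + 197519/4) = sqrt(385843/4) = sqrt(385843)/2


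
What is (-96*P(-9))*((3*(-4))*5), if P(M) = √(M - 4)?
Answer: 5760*I*√13 ≈ 20768.0*I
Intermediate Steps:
P(M) = √(-4 + M)
(-96*P(-9))*((3*(-4))*5) = (-96*√(-4 - 9))*((3*(-4))*5) = (-96*I*√13)*(-12*5) = -96*I*√13*(-60) = 5760*I*√13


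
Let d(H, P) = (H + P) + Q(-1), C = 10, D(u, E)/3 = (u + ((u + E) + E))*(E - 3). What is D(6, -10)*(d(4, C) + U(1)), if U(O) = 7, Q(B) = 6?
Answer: 8424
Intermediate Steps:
D(u, E) = 3*(-3 + E)*(2*E + 2*u) (D(u, E) = 3*((u + ((u + E) + E))*(E - 3)) = 3*((u + ((E + u) + E))*(-3 + E)) = 3*((u + (u + 2*E))*(-3 + E)) = 3*((2*E + 2*u)*(-3 + E)) = 3*((-3 + E)*(2*E + 2*u)) = 3*(-3 + E)*(2*E + 2*u))
d(H, P) = 6 + H + P (d(H, P) = (H + P) + 6 = 6 + H + P)
D(6, -10)*(d(4, C) + U(1)) = (-18*(-10) - 18*6 + 6*(-10)**2 + 6*(-10)*6)*((6 + 4 + 10) + 7) = (180 - 108 + 6*100 - 360)*(20 + 7) = (180 - 108 + 600 - 360)*27 = 312*27 = 8424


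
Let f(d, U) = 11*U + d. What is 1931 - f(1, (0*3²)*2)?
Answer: 1930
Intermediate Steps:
f(d, U) = d + 11*U
1931 - f(1, (0*3²)*2) = 1931 - (1 + 11*((0*3²)*2)) = 1931 - (1 + 11*((0*9)*2)) = 1931 - (1 + 11*(0*2)) = 1931 - (1 + 11*0) = 1931 - (1 + 0) = 1931 - 1*1 = 1931 - 1 = 1930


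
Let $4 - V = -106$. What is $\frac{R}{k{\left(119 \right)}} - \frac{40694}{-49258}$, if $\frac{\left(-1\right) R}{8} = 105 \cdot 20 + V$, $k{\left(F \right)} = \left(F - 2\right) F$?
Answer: $- \frac{688459}{1551627} \approx -0.4437$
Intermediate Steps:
$V = 110$ ($V = 4 - -106 = 4 + 106 = 110$)
$k{\left(F \right)} = F \left(-2 + F\right)$ ($k{\left(F \right)} = \left(-2 + F\right) F = F \left(-2 + F\right)$)
$R = -17680$ ($R = - 8 \left(105 \cdot 20 + 110\right) = - 8 \left(2100 + 110\right) = \left(-8\right) 2210 = -17680$)
$\frac{R}{k{\left(119 \right)}} - \frac{40694}{-49258} = - \frac{17680}{119 \left(-2 + 119\right)} - \frac{40694}{-49258} = - \frac{17680}{119 \cdot 117} - - \frac{20347}{24629} = - \frac{17680}{13923} + \frac{20347}{24629} = \left(-17680\right) \frac{1}{13923} + \frac{20347}{24629} = - \frac{80}{63} + \frac{20347}{24629} = - \frac{688459}{1551627}$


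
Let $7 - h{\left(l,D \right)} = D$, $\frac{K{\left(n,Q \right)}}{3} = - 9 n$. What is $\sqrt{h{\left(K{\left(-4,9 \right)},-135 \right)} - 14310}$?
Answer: $2 i \sqrt{3542} \approx 119.03 i$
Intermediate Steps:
$K{\left(n,Q \right)} = - 27 n$ ($K{\left(n,Q \right)} = 3 \left(- 9 n\right) = - 27 n$)
$h{\left(l,D \right)} = 7 - D$
$\sqrt{h{\left(K{\left(-4,9 \right)},-135 \right)} - 14310} = \sqrt{\left(7 - -135\right) - 14310} = \sqrt{\left(7 + 135\right) - 14310} = \sqrt{142 - 14310} = \sqrt{-14168} = 2 i \sqrt{3542}$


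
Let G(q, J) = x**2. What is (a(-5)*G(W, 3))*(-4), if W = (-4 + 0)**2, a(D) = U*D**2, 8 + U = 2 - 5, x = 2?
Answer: 4400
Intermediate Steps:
U = -11 (U = -8 + (2 - 5) = -8 - 3 = -11)
a(D) = -11*D**2
W = 16 (W = (-4)**2 = 16)
G(q, J) = 4 (G(q, J) = 2**2 = 4)
(a(-5)*G(W, 3))*(-4) = (-11*(-5)**2*4)*(-4) = (-11*25*4)*(-4) = -275*4*(-4) = -1100*(-4) = 4400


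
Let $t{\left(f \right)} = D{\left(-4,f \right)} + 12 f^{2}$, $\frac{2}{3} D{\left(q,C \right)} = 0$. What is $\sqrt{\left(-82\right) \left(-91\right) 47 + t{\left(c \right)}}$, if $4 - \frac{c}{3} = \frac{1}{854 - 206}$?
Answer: $\frac{\sqrt{4110867939}}{108} \approx 593.67$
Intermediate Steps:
$D{\left(q,C \right)} = 0$ ($D{\left(q,C \right)} = \frac{3}{2} \cdot 0 = 0$)
$c = \frac{2591}{216}$ ($c = 12 - \frac{3}{854 - 206} = 12 - \frac{3}{648} = 12 - \frac{1}{216} = \frac{2591}{216} \approx 11.995$)
$t{\left(f \right)} = 12 f^{2}$ ($t{\left(f \right)} = 0 + 12 f^{2} = 12 f^{2}$)
$\sqrt{\left(-82\right) \left(-91\right) 47 + t{\left(c \right)}} = \sqrt{\left(-82\right) \left(-91\right) 47 + 12 \left(\frac{2591}{216}\right)^{2}} = \sqrt{7462 \cdot 47 + 12 \cdot \frac{6713281}{46656}} = \sqrt{350714 + \frac{6713281}{3888}} = \sqrt{\frac{1370289313}{3888}} = \frac{\sqrt{4110867939}}{108}$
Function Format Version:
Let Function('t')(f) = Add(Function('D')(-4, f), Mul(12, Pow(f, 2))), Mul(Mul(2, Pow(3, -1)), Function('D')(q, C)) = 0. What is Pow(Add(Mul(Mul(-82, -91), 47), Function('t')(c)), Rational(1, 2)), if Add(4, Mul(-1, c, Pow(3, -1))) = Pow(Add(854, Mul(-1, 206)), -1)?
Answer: Mul(Rational(1, 108), Pow(4110867939, Rational(1, 2))) ≈ 593.67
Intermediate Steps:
Function('D')(q, C) = 0 (Function('D')(q, C) = Mul(Rational(3, 2), 0) = 0)
c = Rational(2591, 216) (c = Add(12, Mul(-3, Pow(Add(854, Mul(-1, 206)), -1))) = Add(12, Mul(-3, Pow(Add(854, -206), -1))) = Add(12, Mul(-3, Pow(648, -1))) = Add(12, Mul(-3, Rational(1, 648))) = Add(12, Rational(-1, 216)) = Rational(2591, 216) ≈ 11.995)
Function('t')(f) = Mul(12, Pow(f, 2)) (Function('t')(f) = Add(0, Mul(12, Pow(f, 2))) = Mul(12, Pow(f, 2)))
Pow(Add(Mul(Mul(-82, -91), 47), Function('t')(c)), Rational(1, 2)) = Pow(Add(Mul(Mul(-82, -91), 47), Mul(12, Pow(Rational(2591, 216), 2))), Rational(1, 2)) = Pow(Add(Mul(7462, 47), Mul(12, Rational(6713281, 46656))), Rational(1, 2)) = Pow(Add(350714, Rational(6713281, 3888)), Rational(1, 2)) = Pow(Rational(1370289313, 3888), Rational(1, 2)) = Mul(Rational(1, 108), Pow(4110867939, Rational(1, 2)))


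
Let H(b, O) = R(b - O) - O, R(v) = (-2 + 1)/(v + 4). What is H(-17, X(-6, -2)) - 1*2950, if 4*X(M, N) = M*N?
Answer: -47247/16 ≈ -2952.9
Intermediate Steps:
R(v) = -1/(4 + v)
X(M, N) = M*N/4 (X(M, N) = (M*N)/4 = M*N/4)
H(b, O) = -O - 1/(4 + b - O) (H(b, O) = -1/(4 + (b - O)) - O = -1/(4 + b - O) - O = -O - 1/(4 + b - O))
H(-17, X(-6, -2)) - 1*2950 = (-1 - (¼)*(-6)*(-2)*(4 - 17 - (-6)*(-2)/4))/(4 - 17 - (-6)*(-2)/4) - 1*2950 = (-1 - 1*3*(4 - 17 - 1*3))/(4 - 17 - 1*3) - 2950 = (-1 - 1*3*(4 - 17 - 3))/(4 - 17 - 3) - 2950 = (-1 - 1*3*(-16))/(-16) - 2950 = -(-1 + 48)/16 - 2950 = -1/16*47 - 2950 = -47/16 - 2950 = -47247/16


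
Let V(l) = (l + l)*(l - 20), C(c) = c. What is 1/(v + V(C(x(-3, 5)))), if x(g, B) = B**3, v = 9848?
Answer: 1/36098 ≈ 2.7702e-5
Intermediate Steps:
V(l) = 2*l*(-20 + l) (V(l) = (2*l)*(-20 + l) = 2*l*(-20 + l))
1/(v + V(C(x(-3, 5)))) = 1/(9848 + 2*5**3*(-20 + 5**3)) = 1/(9848 + 2*125*(-20 + 125)) = 1/(9848 + 2*125*105) = 1/(9848 + 26250) = 1/36098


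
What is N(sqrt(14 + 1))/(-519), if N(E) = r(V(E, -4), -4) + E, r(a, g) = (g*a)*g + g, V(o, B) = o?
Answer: 4/519 - 17*sqrt(15)/519 ≈ -0.11915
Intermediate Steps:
r(a, g) = g + a*g**2 (r(a, g) = (a*g)*g + g = a*g**2 + g = g + a*g**2)
N(E) = -4 + 17*E (N(E) = -4*(1 + E*(-4)) + E = -4*(1 - 4*E) + E = (-4 + 16*E) + E = -4 + 17*E)
N(sqrt(14 + 1))/(-519) = (-4 + 17*sqrt(14 + 1))/(-519) = (-4 + 17*sqrt(15))*(-1/519) = 4/519 - 17*sqrt(15)/519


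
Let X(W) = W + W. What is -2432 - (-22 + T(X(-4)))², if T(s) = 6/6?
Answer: -2873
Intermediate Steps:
X(W) = 2*W
T(s) = 1 (T(s) = 6*(⅙) = 1)
-2432 - (-22 + T(X(-4)))² = -2432 - (-22 + 1)² = -2432 - 1*(-21)² = -2432 - 1*441 = -2432 - 441 = -2873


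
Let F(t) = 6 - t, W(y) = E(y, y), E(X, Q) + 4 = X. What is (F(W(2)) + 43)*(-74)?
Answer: -3774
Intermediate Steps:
E(X, Q) = -4 + X
W(y) = -4 + y
(F(W(2)) + 43)*(-74) = ((6 - (-4 + 2)) + 43)*(-74) = ((6 - 1*(-2)) + 43)*(-74) = ((6 + 2) + 43)*(-74) = (8 + 43)*(-74) = 51*(-74) = -3774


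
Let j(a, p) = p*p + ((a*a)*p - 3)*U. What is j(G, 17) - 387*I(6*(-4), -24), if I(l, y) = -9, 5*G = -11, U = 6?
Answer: 106192/25 ≈ 4247.7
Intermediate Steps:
G = -11/5 (G = (⅕)*(-11) = -11/5 ≈ -2.2000)
j(a, p) = -18 + p² + 6*p*a² (j(a, p) = p*p + ((a*a)*p - 3)*6 = p² + (a²*p - 3)*6 = p² + (p*a² - 3)*6 = p² + (-3 + p*a²)*6 = p² + (-18 + 6*p*a²) = -18 + p² + 6*p*a²)
j(G, 17) - 387*I(6*(-4), -24) = (-18 + 17² + 6*17*(-11/5)²) - 387*(-9) = (-18 + 289 + 6*17*(121/25)) + 3483 = (-18 + 289 + 12342/25) + 3483 = 19117/25 + 3483 = 106192/25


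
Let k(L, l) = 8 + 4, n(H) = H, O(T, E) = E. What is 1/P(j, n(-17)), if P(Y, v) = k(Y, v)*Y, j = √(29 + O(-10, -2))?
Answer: √3/108 ≈ 0.016037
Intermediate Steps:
k(L, l) = 12
j = 3*√3 (j = √(29 - 2) = √27 = 3*√3 ≈ 5.1962)
P(Y, v) = 12*Y
1/P(j, n(-17)) = 1/(12*(3*√3)) = 1/(36*√3) = √3/108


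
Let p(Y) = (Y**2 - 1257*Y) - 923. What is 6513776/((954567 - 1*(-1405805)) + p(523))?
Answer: 6513776/1975567 ≈ 3.2972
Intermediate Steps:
p(Y) = -923 + Y**2 - 1257*Y
6513776/((954567 - 1*(-1405805)) + p(523)) = 6513776/((954567 - 1*(-1405805)) + (-923 + 523**2 - 1257*523)) = 6513776/((954567 + 1405805) + (-923 + 273529 - 657411)) = 6513776/(2360372 - 384805) = 6513776/1975567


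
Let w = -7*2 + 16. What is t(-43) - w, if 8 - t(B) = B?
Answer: 49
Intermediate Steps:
w = 2 (w = -14 + 16 = 2)
t(B) = 8 - B
t(-43) - w = (8 - 1*(-43)) - 1*2 = (8 + 43) - 2 = 51 - 2 = 49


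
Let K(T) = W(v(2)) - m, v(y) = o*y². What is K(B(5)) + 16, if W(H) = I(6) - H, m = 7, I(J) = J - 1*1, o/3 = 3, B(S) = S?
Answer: -22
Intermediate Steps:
o = 9 (o = 3*3 = 9)
I(J) = -1 + J (I(J) = J - 1 = -1 + J)
v(y) = 9*y²
W(H) = 5 - H (W(H) = (-1 + 6) - H = 5 - H)
K(T) = -38 (K(T) = (5 - 9*2²) - 1*7 = (5 - 9*4) - 7 = (5 - 1*36) - 7 = (5 - 36) - 7 = -31 - 7 = -38)
K(B(5)) + 16 = -38 + 16 = -22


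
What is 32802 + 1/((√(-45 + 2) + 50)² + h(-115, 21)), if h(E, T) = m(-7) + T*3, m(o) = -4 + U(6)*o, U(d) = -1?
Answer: (-82759447*I + 3280200*√43)/(-2523*I + 100*√43) ≈ 32802.0 - 9.5367e-5*I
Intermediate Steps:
m(o) = -4 - o
h(E, T) = 3 + 3*T (h(E, T) = (-4 - 1*(-7)) + T*3 = (-4 + 7) + 3*T = 3 + 3*T)
32802 + 1/((√(-45 + 2) + 50)² + h(-115, 21)) = 32802 + 1/((√(-45 + 2) + 50)² + (3 + 3*21)) = 32802 + 1/((√(-43) + 50)² + (3 + 63)) = 32802 + 1/((I*√43 + 50)² + 66) = 32802 + 1/((50 + I*√43)² + 66) = 32802 + 1/(66 + (50 + I*√43)²)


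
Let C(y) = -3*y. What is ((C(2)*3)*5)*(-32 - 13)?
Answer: 4050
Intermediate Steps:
((C(2)*3)*5)*(-32 - 13) = ((-3*2*3)*5)*(-32 - 13) = (-6*3*5)*(-45) = -18*5*(-45) = -90*(-45) = 4050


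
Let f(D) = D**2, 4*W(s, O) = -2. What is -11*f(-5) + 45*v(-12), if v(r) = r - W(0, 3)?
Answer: -1585/2 ≈ -792.50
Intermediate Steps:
W(s, O) = -1/2 (W(s, O) = (1/4)*(-2) = -1/2)
v(r) = 1/2 + r (v(r) = r - 1*(-1/2) = r + 1/2 = 1/2 + r)
-11*f(-5) + 45*v(-12) = -11*(-5)**2 + 45*(1/2 - 12) = -11*25 + 45*(-23/2) = -275 - 1035/2 = -1585/2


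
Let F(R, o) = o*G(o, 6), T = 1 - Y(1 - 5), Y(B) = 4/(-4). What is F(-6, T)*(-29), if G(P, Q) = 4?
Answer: -232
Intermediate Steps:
Y(B) = -1 (Y(B) = 4*(-1/4) = -1)
T = 2 (T = 1 - 1*(-1) = 1 + 1 = 2)
F(R, o) = 4*o (F(R, o) = o*4 = 4*o)
F(-6, T)*(-29) = (4*2)*(-29) = 8*(-29) = -232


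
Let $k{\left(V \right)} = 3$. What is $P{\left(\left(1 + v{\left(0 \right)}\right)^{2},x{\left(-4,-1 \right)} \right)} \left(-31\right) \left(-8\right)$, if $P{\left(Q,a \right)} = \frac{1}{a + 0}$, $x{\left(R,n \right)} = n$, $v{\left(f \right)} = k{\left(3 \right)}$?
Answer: $-248$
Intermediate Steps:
$v{\left(f \right)} = 3$
$P{\left(Q,a \right)} = \frac{1}{a}$
$P{\left(\left(1 + v{\left(0 \right)}\right)^{2},x{\left(-4,-1 \right)} \right)} \left(-31\right) \left(-8\right) = \frac{1}{-1} \left(-31\right) \left(-8\right) = \left(-1\right) \left(-31\right) \left(-8\right) = 31 \left(-8\right) = -248$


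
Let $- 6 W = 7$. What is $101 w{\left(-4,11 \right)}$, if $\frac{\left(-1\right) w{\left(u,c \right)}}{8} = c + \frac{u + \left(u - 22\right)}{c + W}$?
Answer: $- \frac{378952}{59} \approx -6422.9$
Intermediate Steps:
$W = - \frac{7}{6}$ ($W = \left(- \frac{1}{6}\right) 7 = - \frac{7}{6} \approx -1.1667$)
$w{\left(u,c \right)} = - 8 c - \frac{8 \left(-22 + 2 u\right)}{- \frac{7}{6} + c}$ ($w{\left(u,c \right)} = - 8 \left(c + \frac{u + \left(u - 22\right)}{c - \frac{7}{6}}\right) = - 8 \left(c + \frac{u + \left(-22 + u\right)}{- \frac{7}{6} + c}\right) = - 8 \left(c + \frac{-22 + 2 u}{- \frac{7}{6} + c}\right) = - 8 c - \frac{8 \left(-22 + 2 u\right)}{- \frac{7}{6} + c}$)
$101 w{\left(-4,11 \right)} = 101 \frac{8 \left(132 - -48 - 6 \cdot 11^{2} + 7 \cdot 11\right)}{-7 + 6 \cdot 11} = 101 \frac{8 \left(132 + 48 - 726 + 77\right)}{-7 + 66} = 101 \frac{8 \left(132 + 48 - 726 + 77\right)}{59} = 101 \cdot 8 \cdot \frac{1}{59} \left(-469\right) = 101 \left(- \frac{3752}{59}\right) = - \frac{378952}{59}$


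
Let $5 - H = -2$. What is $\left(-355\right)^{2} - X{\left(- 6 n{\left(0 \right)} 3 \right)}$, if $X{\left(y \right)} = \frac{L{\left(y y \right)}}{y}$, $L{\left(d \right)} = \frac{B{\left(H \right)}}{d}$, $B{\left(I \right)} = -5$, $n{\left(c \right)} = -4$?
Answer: $\frac{47038579205}{373248} \approx 1.2603 \cdot 10^{5}$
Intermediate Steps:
$H = 7$ ($H = 5 - -2 = 5 + 2 = 7$)
$L{\left(d \right)} = - \frac{5}{d}$
$X{\left(y \right)} = - \frac{5}{y^{3}}$ ($X{\left(y \right)} = \frac{\left(-5\right) \frac{1}{y y}}{y} = \frac{\left(-5\right) \frac{1}{y^{2}}}{y} = - \frac{5}{y^{3}}$)
$\left(-355\right)^{2} - X{\left(- 6 n{\left(0 \right)} 3 \right)} = \left(-355\right)^{2} - - \frac{5}{373248} = 126025 - - \frac{5}{373248} = 126025 + \frac{5}{373248} = \frac{47038579205}{373248}$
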